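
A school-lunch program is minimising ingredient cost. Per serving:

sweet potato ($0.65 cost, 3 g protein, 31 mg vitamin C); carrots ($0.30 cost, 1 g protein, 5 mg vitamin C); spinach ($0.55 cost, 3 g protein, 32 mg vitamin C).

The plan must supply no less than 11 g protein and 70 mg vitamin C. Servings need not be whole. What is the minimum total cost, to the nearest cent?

$2.02

Minimising a linear cost over {protein ≥ 11, vitamin C ≥ 70, servings ≥ 0} — the optimum is at a vertex, using one or two foods.
sweet potato only: max(11/3, 70/31) = 3.667 servings → $2.38.
carrots only: max(11/1, 70/5) = 14 servings → $4.20.
spinach only: max(11/3, 70/32) = 3.667 servings → $2.02.
sweet potato + carrots with both tight: 0.9375 servings and 8.188 servings → $3.07.
sweet potato + spinach with both targets exact would need a negative amount; discard.
carrots + spinach with both tight: 8.353 servings and 0.8824 servings → $2.99.
So the least-cost plan costs $2.02.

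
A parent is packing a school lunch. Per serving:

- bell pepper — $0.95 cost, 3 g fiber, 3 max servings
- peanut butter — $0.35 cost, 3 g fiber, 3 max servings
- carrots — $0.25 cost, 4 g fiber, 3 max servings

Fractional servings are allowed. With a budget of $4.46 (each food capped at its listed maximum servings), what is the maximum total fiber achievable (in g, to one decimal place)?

29.4 g

Fiber per dollar: carrots 16, peanut butter 8.571, bell pepper 3.158.
Take 3 servings of carrots: spends $0.75, +12.0 g fiber (running total 12.0 g).
Take 3 servings of peanut butter: spends $1.05, +9.0 g fiber (running total 21.0 g).
Take 2.8 servings of bell pepper: spends $2.66, +8.4 g fiber (running total 29.4 g).
Greedy by best ratio exhausts the cost allowance optimally: 29.4 g.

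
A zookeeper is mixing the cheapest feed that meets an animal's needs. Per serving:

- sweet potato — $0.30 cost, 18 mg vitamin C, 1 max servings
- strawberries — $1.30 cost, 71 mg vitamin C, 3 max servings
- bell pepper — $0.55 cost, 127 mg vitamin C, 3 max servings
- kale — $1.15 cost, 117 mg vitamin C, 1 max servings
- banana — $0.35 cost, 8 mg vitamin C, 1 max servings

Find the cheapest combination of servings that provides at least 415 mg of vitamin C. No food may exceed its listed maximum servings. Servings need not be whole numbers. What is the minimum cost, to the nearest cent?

$1.98

Cost per mg of vitamin C: bell pepper $0.0043, kale $0.0098, sweet potato $0.0167, strawberries $0.0183, banana $0.0437.
Take 3 servings of bell pepper: +381.0 mg vitamin C for $1.65 (total $1.65, still need 34.0 mg).
Take 0.2906 servings of kale: +34.0 mg vitamin C for $0.33 (total $1.98, still need 0.0 mg).
Greedy by cheapest-per-mg is optimal for a single linear constraint, so the minimum cost is $1.98.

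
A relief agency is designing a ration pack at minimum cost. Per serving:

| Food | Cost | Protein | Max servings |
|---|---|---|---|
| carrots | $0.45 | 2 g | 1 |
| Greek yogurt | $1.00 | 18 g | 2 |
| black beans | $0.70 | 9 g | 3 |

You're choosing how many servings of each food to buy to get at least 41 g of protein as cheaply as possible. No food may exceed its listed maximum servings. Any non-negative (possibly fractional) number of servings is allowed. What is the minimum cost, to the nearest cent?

Cost per g of protein: Greek yogurt $0.0556, black beans $0.0778, carrots $0.2250.
Take 2 servings of Greek yogurt: +36.0 g protein for $2.00 (total $2.00, still need 5.0 g).
Take 0.5556 servings of black beans: +5.0 g protein for $0.39 (total $2.39, still need 0.0 g).
Filling from the cheapest source first is optimal under one linear minimum: $2.39.

$2.39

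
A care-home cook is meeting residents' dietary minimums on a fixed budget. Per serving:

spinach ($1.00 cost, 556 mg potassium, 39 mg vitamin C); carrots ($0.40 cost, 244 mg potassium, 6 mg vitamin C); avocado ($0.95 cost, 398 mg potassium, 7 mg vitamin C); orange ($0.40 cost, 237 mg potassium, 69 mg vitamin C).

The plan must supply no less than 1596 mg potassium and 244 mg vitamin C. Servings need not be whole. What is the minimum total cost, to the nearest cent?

$2.65

Compare the cost at each extreme point of the feasible region.
spinach only: max(1596/556, 244/39) = 6.256 servings → $6.26.
carrots only: max(1596/244, 244/6) = 40.67 servings → $16.27.
avocado only: max(1596/398, 244/7) = 34.86 servings → $33.11.
orange only: max(1596/237, 244/69) = 6.734 servings → $2.69.
spinach + carrots: intersection lies outside the first quadrant.
spinach + avocado: intersection lies outside the first quadrant.
spinach + orange with both tight: 1.796 servings and 2.521 servings → $2.80.
carrots + avocado: the both-tight solution has a negative serving — not a feasible corner.
carrots + orange with both tight: 3.393 servings and 3.241 servings → $2.65.
avocado + orange with both tight: 2.027 servings and 3.331 servings → $3.26.
The minimum over all feasible corners is $2.65.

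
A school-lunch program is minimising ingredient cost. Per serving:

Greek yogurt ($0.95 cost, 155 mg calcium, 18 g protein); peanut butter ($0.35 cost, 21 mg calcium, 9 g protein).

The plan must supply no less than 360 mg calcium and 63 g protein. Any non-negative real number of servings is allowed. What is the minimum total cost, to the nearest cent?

Greek yogurt only: max(360/155, 63/18) = 3.5 servings → $3.33.
peanut butter only: max(360/21, 63/9) = 17.14 servings → $6.00.
Greek yogurt + peanut butter with both tight: 1.885 servings and 3.23 servings → $2.92.
Cheapest feasible corner: $2.92.

$2.92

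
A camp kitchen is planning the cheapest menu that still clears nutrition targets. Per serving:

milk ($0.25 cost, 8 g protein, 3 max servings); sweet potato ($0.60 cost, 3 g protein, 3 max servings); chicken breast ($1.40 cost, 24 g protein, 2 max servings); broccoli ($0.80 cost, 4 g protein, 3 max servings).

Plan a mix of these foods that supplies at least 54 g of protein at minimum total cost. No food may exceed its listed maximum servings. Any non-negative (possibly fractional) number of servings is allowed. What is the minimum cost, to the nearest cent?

Cost per g of protein: milk $0.0312, chicken breast $0.0583, sweet potato $0.2000, broccoli $0.2000.
Take 3 servings of milk: +24.0 g protein for $0.75 (total $0.75, still need 30.0 g).
Take 1.25 servings of chicken breast: +30.0 g protein for $1.75 (total $2.50, still need 0.0 g).
Greedy by cheapest-per-g is optimal for a single linear constraint, so the minimum cost is $2.50.

$2.50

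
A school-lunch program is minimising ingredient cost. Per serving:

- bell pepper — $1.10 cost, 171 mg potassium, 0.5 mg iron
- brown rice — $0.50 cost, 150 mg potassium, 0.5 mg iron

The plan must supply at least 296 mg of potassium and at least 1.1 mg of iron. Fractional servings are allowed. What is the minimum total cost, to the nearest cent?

$1.10

At the optimum either one food covers both requirements or two foods hit both targets exactly; no other combination can be cheaper.
bell pepper only: max(296/171, 1.1/0.5) = 2.2 servings → $2.42.
brown rice only: max(296/150, 1.1/0.5) = 2.2 servings → $1.10.
bell pepper + brown rice with both targets exact would need a negative amount; discard.
Cheapest feasible corner: $1.10.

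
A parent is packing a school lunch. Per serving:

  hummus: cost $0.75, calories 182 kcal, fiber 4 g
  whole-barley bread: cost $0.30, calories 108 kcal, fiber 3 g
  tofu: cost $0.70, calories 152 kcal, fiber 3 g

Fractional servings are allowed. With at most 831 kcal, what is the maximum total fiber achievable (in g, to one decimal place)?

Fiber per kcal: whole-barley bread 0.02778, hummus 0.02198, tofu 0.01974.
With no serving limits, spend the whole calories allowance on whole-barley bread: 831 kcal / 108 kcal × 3 g = 23.1 g.

23.1 g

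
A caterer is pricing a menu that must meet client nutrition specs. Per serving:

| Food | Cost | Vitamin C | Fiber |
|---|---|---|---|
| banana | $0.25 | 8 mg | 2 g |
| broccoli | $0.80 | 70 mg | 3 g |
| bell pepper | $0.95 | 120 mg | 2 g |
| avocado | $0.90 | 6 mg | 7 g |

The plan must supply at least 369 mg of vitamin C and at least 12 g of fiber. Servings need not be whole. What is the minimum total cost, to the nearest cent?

$3.51

Compare the cost at each extreme point of the feasible region.
banana only: max(369/8, 12/2) = 46.12 servings → $11.53.
broccoli only: max(369/70, 12/3) = 5.271 servings → $4.22.
bell pepper only: max(369/120, 12/2) = 6 servings → $5.70.
avocado only: max(369/6, 12/7) = 61.5 servings → $55.35.
banana + broccoli with both targets exact would need a negative amount; discard.
banana + bell pepper with both tight: 3.134 servings and 2.866 servings → $3.51.
banana + avocado with both targets exact would need a negative amount; discard.
broccoli + bell pepper with both tight: 3.191 servings and 1.214 servings → $3.71.
broccoli + avocado: intersection lies outside the first quadrant.
bell pepper + avocado with both tight: 3.033 servings and 0.8478 servings → $3.64.
The minimum over all feasible corners is $3.51.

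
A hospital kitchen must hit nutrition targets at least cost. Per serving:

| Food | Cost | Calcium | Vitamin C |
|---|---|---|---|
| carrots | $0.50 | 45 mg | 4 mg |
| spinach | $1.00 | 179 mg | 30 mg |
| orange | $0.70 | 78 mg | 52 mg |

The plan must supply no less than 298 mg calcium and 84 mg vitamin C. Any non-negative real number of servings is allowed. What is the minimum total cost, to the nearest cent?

$1.90

Compare the cost at each extreme point of the feasible region.
carrots only: max(298/45, 84/4) = 21 servings → $10.50.
spinach only: max(298/179, 84/30) = 2.8 servings → $2.80.
orange only: max(298/78, 84/52) = 3.821 servings → $2.67.
carrots + spinach: the both-tight solution has a negative serving — not a feasible corner.
carrots + orange with both tight: 4.41 servings and 1.276 servings → $3.10.
spinach + orange with both tight: 1.284 servings and 0.8749 servings → $1.90.
The minimum over all feasible corners is $1.90.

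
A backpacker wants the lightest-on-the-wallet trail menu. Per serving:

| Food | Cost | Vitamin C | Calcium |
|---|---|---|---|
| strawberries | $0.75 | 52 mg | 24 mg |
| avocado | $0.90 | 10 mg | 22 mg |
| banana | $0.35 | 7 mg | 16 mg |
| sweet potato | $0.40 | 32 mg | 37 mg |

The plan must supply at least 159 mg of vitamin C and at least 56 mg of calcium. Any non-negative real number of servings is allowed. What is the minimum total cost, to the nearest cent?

$1.99

Compare the cost at each extreme point of the feasible region.
strawberries only: max(159/52, 56/24) = 3.058 servings → $2.29.
avocado only: max(159/10, 56/22) = 15.9 servings → $14.31.
banana only: max(159/7, 56/16) = 22.71 servings → $7.95.
sweet potato only: max(159/32, 56/37) = 4.969 servings → $1.99.
strawberries + avocado with both targets exact would need a negative amount; discard.
strawberries + banana: intersection lies outside the first quadrant.
strawberries + sweet potato: the both-tight solution has a negative serving — not a feasible corner.
avocado + banana with both targets exact would need a negative amount; discard.
avocado + sweet potato: intersection lies outside the first quadrant.
banana + sweet potato: the both-tight solution has a negative serving — not a feasible corner.
So the least-cost plan costs $1.99.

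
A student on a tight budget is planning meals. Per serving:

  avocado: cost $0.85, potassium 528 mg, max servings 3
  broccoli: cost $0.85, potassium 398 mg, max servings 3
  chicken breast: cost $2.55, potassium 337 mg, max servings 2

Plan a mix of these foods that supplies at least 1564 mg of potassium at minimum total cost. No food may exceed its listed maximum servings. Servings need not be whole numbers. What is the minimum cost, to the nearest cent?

$2.52

Cost per mg of potassium: avocado $0.0016, broccoli $0.0021, chicken breast $0.0076.
Take 2.962 servings of avocado: +1564.0 mg potassium for $2.52 (total $2.52, still need 0.0 mg).
Filling from the cheapest source first is optimal under one linear minimum: $2.52.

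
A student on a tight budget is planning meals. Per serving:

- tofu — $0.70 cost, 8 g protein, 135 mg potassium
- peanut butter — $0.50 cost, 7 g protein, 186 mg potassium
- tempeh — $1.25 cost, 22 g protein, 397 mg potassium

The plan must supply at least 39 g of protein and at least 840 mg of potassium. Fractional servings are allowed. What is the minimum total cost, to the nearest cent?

$2.45

tofu only: max(39/8, 840/135) = 6.222 servings → $4.36.
peanut butter only: max(39/7, 840/186) = 5.571 servings → $2.79.
tempeh only: max(39/22, 840/397) = 2.116 servings → $2.64.
tofu + peanut butter with both tight: 2.53 servings and 2.68 servings → $3.11.
tofu + tempeh with both targets exact would need a negative amount; discard.
peanut butter + tempeh with both tight: 2.283 servings and 1.046 servings → $2.45.
The minimum over all feasible corners is $2.45.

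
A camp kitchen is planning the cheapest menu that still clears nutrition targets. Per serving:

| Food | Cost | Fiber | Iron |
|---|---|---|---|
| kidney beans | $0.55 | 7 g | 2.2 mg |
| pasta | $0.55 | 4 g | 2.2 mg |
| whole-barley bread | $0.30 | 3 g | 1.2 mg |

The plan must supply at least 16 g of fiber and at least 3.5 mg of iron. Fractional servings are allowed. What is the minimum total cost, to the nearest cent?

Compare the cost at each extreme point of the feasible region.
kidney beans only: max(16/7, 3.5/2.2) = 2.286 servings → $1.26.
pasta only: max(16/4, 3.5/2.2) = 4 servings → $2.20.
whole-barley bread only: max(16/3, 3.5/1.2) = 5.333 servings → $1.60.
kidney beans + pasta: the both-tight solution has a negative serving — not a feasible corner.
kidney beans + whole-barley bread with both targets exact would need a negative amount; discard.
pasta + whole-barley bread: the both-tight solution has a negative serving — not a feasible corner.
Cheapest feasible corner: $1.26.

$1.26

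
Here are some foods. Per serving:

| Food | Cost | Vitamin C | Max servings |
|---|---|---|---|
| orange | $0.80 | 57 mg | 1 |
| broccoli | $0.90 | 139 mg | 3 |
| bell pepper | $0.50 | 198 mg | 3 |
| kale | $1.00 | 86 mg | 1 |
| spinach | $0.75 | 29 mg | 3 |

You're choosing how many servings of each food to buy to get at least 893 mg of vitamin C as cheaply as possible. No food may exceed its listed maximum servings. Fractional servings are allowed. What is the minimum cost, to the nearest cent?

$3.44

Cost per mg of vitamin C: bell pepper $0.0025, broccoli $0.0065, kale $0.0116, orange $0.0140, spinach $0.0259.
Take 3 servings of bell pepper: +594.0 mg vitamin C for $1.50 (total $1.50, still need 299.0 mg).
Take 2.151 servings of broccoli: +299.0 mg vitamin C for $1.94 (total $3.44, still need 0.0 mg).
Filling from the cheapest source first is optimal under one linear minimum: $3.44.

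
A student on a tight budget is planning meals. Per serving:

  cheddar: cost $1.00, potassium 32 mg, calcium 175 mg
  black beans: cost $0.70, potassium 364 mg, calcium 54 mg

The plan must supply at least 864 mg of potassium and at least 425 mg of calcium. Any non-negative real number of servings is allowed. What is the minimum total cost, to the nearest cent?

Minimising a linear cost over {potassium ≥ 864, calcium ≥ 425, servings ≥ 0} — the optimum is at a vertex, using one or two foods.
cheddar only: max(864/32, 425/175) = 27 servings → $27.00.
black beans only: max(864/364, 425/54) = 7.87 servings → $5.51.
cheddar + black beans with both tight: 1.743 servings and 2.22 servings → $3.30.
The minimum over all feasible corners is $3.30.

$3.30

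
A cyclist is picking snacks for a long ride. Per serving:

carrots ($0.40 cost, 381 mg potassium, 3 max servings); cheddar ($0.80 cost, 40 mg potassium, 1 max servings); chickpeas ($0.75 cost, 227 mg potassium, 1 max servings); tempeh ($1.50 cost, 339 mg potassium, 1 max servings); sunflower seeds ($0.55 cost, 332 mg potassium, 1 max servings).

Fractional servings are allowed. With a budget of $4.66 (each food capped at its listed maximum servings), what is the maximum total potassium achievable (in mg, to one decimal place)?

2074.0 mg

Potassium per dollar: carrots 952.5, sunflower seeds 603.6, chickpeas 302.7, tempeh 226, cheddar 50.
Take 3 servings of carrots: spends $1.20, +1143.0 mg potassium (running total 1143.0 mg).
Take 1 serving of sunflower seeds: spends $0.55, +332.0 mg potassium (running total 1475.0 mg).
Take 1 serving of chickpeas: spends $0.75, +227.0 mg potassium (running total 1702.0 mg).
Take 1 serving of tempeh: spends $1.50, +339.0 mg potassium (running total 2041.0 mg).
Take 0.825 servings of cheddar: spends $0.66, +33.0 mg potassium (running total 2074.0 mg).
Filling greedily by potassium-per-dollar is optimal for one linear limit, giving 2074.0 mg.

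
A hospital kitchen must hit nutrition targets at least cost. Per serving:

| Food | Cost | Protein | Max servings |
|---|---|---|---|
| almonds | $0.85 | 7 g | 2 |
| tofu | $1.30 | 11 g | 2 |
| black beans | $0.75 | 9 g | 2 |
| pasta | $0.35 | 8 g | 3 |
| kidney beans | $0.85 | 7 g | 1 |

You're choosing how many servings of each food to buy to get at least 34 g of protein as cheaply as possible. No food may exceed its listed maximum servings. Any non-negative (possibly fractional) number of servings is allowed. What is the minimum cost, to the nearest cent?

Cost per g of protein: pasta $0.0437, black beans $0.0833, tofu $0.1182, almonds $0.1214, kidney beans $0.1214.
Take 3 servings of pasta: +24.0 g protein for $1.05 (total $1.05, still need 10.0 g).
Take 1.111 servings of black beans: +10.0 g protein for $0.83 (total $1.88, still need 0.0 g).
Greedy by cheapest-per-g is optimal for a single linear constraint, so the minimum cost is $1.88.

$1.88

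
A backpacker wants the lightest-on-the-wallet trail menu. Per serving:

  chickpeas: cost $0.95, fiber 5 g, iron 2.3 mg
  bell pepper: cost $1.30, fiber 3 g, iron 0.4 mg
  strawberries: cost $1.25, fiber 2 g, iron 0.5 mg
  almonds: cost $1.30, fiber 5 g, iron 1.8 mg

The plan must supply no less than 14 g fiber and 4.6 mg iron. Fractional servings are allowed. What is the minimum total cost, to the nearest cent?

$2.66

Check every corner: each single food scaled to meet both minima, and each pair solved so both constraints bind.
chickpeas only: max(14/5, 4.6/2.3) = 2.8 servings → $2.66.
bell pepper only: max(14/3, 4.6/0.4) = 11.5 servings → $14.95.
strawberries only: max(14/2, 4.6/0.5) = 9.2 servings → $11.50.
almonds only: max(14/5, 4.6/1.8) = 2.8 servings → $3.64.
chickpeas + bell pepper with both tight: 1.673 servings and 1.878 servings → $4.03.
chickpeas + strawberries with both tight: 1.048 servings and 4.381 servings → $6.47.
chickpeas + almonds with both targets exact would need a negative amount; discard.
bell pepper + strawberries: intersection lies outside the first quadrant.
bell pepper + almonds with both tight: 0.6471 servings and 2.412 servings → $3.98.
strawberries + almonds with both tight: 2 servings and 2 servings → $5.10.
So the least-cost plan costs $2.66.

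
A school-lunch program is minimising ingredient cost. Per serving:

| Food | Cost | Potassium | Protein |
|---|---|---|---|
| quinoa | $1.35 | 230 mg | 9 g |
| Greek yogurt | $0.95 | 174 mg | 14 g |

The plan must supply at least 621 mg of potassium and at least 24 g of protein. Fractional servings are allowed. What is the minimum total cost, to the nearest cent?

$3.39

Compare the cost at each extreme point of the feasible region.
quinoa only: max(621/230, 24/9) = 2.7 servings → $3.65.
Greek yogurt only: max(621/174, 24/14) = 3.569 servings → $3.39.
quinoa + Greek yogurt: intersection lies outside the first quadrant.
Cheapest feasible corner: $3.39.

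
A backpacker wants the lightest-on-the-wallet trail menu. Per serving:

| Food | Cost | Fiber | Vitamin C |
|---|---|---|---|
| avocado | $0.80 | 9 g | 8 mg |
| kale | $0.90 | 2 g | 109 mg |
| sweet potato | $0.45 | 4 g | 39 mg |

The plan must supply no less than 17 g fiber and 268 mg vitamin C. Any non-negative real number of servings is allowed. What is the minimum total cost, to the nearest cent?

$2.68

Minimising a linear cost over {fiber ≥ 17, vitamin C ≥ 268, servings ≥ 0} — the optimum is at a vertex, using one or two foods.
avocado only: max(17/9, 268/8) = 33.5 servings → $26.80.
kale only: max(17/2, 268/109) = 8.5 servings → $7.65.
sweet potato only: max(17/4, 268/39) = 6.872 servings → $3.09.
avocado + kale with both tight: 1.365 servings and 2.359 servings → $3.21.
avocado + sweet potato: the both-tight solution has a negative serving — not a feasible corner.
kale + sweet potato with both tight: 1.142 servings and 3.679 servings → $2.68.
Cheapest feasible corner: $2.68.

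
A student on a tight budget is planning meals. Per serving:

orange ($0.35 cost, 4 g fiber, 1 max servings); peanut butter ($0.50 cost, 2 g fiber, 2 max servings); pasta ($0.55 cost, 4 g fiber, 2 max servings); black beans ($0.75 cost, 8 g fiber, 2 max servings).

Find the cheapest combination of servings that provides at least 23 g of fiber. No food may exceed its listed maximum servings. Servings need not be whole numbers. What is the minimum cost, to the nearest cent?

$2.26

Cost per g of fiber: orange $0.0875, black beans $0.0938, pasta $0.1375, peanut butter $0.2500.
Take 1 serving of orange: +4.0 g fiber for $0.35 (total $0.35, still need 19.0 g).
Take 2 servings of black beans: +16.0 g fiber for $1.50 (total $1.85, still need 3.0 g).
Take 0.75 servings of pasta: +3.0 g fiber for $0.41 (total $2.26, still need 0.0 g).
Greedy by cheapest-per-g is optimal for a single linear constraint, so the minimum cost is $2.26.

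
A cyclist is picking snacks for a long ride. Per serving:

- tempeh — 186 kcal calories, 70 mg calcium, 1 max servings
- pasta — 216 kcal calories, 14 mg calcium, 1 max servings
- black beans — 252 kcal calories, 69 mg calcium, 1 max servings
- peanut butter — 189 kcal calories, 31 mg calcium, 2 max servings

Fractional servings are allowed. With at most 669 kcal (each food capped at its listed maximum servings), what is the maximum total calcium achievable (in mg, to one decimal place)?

176.9 mg

Calcium per kcal: tempeh 0.3763, black beans 0.2738, peanut butter 0.164, pasta 0.06481.
Take 1 serving of tempeh: uses 186 kcal, +70.0 mg calcium (running total 70.0 mg).
Take 1 serving of black beans: uses 252 kcal, +69.0 mg calcium (running total 139.0 mg).
Take 1.222 servings of peanut butter: uses 231 kcal, +37.9 mg calcium (running total 176.9 mg).
Greedy by best ratio exhausts the calories allowance optimally: 176.9 mg.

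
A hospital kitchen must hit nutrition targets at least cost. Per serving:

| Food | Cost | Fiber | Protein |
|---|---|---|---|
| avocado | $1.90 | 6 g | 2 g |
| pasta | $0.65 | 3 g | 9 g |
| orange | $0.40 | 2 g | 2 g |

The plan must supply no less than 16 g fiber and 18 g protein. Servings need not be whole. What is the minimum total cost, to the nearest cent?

For a min-cost LP with two ≥-constraints, a basic feasible solution has at most two positive variables.
avocado only: max(16/6, 18/2) = 9 servings → $17.10.
pasta only: max(16/3, 18/9) = 5.333 servings → $3.47.
orange only: max(16/2, 18/2) = 9 servings → $3.60.
avocado + pasta with both tight: 1.875 servings and 1.583 servings → $4.59.
avocado + orange with both targets exact would need a negative amount; discard.
pasta + orange with both tight: 0.3333 servings and 7.5 servings → $3.22.
Cheapest feasible corner: $3.22.

$3.22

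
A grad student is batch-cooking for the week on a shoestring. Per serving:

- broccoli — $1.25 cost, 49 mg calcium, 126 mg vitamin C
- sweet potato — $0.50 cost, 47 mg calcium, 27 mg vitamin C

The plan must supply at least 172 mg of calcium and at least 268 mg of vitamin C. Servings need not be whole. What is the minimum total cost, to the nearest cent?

$3.09

Check every corner: each single food scaled to meet both minima, and each pair solved so both constraints bind.
broccoli only: max(172/49, 268/126) = 3.51 servings → $4.39.
sweet potato only: max(172/47, 268/27) = 9.926 servings → $4.96.
broccoli + sweet potato with both tight: 1.729 servings and 1.857 servings → $3.09.
So the least-cost plan costs $3.09.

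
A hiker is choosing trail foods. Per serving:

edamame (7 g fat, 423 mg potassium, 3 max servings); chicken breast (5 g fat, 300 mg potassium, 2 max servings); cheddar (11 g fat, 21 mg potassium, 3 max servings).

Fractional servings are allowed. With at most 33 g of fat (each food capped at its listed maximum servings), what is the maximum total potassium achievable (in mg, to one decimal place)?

Potassium per g fat: edamame 60.43, chicken breast 60, cheddar 1.909.
Take 3 servings of edamame: uses 21 g fat, +1269.0 mg potassium (running total 1269.0 mg).
Take 2 servings of chicken breast: uses 10 g fat, +600.0 mg potassium (running total 1869.0 mg).
Take 0.1818 servings of cheddar: uses 2 g fat, +3.8 mg potassium (running total 1872.8 mg).
Filling greedily by potassium-per-g fat is optimal for one linear limit, giving 1872.8 mg.

1872.8 mg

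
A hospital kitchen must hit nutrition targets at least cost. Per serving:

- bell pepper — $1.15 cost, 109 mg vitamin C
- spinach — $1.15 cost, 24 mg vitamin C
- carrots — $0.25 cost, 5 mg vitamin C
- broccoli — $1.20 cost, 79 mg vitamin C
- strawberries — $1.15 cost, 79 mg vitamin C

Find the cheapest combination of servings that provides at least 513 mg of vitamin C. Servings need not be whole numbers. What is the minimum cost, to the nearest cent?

$5.41

Cost per mg of vitamin C: bell pepper $0.0106, strawberries $0.0146, broccoli $0.0152, spinach $0.0479, carrots $0.0500.
With no serving limits, use only bell pepper: 513 mg / 109 mg = 4.706 servings × $1.15 = $5.41.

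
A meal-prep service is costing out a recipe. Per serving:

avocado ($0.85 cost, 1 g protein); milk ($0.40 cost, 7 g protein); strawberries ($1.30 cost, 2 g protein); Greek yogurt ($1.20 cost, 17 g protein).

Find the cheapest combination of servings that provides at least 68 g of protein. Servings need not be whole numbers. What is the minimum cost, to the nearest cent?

$3.89

Cost per g of protein: milk $0.0571, Greek yogurt $0.0706, strawberries $0.6500, avocado $0.8500.
With no serving limits, use only milk: 68 g / 7 g = 9.714 servings × $0.40 = $3.89.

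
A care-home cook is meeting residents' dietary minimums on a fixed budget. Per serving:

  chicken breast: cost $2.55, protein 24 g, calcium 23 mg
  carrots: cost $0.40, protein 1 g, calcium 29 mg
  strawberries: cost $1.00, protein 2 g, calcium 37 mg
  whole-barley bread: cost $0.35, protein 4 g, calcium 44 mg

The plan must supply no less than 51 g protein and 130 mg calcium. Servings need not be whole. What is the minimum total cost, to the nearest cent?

$4.46

Minimising a linear cost over {protein ≥ 51, calcium ≥ 130, servings ≥ 0} — the optimum is at a vertex, using one or two foods.
chicken breast only: max(51/24, 130/23) = 5.652 servings → $14.41.
carrots only: max(51/1, 130/29) = 51 servings → $20.40.
strawberries only: max(51/2, 130/37) = 25.5 servings → $25.50.
whole-barley bread only: max(51/4, 130/44) = 12.75 servings → $4.46.
chicken breast + carrots with both tight: 2.004 servings and 2.893 servings → $6.27.
chicken breast + strawberries with both tight: 1.932 servings and 2.312 servings → $7.24.
chicken breast + whole-barley bread with both tight: 1.788 servings and 2.02 servings → $5.27.
carrots + strawberries: intersection lies outside the first quadrant.
carrots + whole-barley bread with both targets exact would need a negative amount; discard.
strawberries + whole-barley bread with both targets exact would need a negative amount; discard.
The minimum over all feasible corners is $4.46.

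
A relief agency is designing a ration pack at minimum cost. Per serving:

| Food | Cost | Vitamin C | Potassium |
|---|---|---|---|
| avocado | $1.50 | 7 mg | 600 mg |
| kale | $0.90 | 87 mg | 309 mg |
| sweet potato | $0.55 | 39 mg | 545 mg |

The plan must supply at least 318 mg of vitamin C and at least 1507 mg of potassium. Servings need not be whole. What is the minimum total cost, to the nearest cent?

An LP optimum is at a vertex; with two nutrient constraints at most two foods are used. Check each candidate.
avocado only: max(318/7, 1507/600) = 45.43 servings → $68.14.
kale only: max(318/87, 1507/309) = 4.877 servings → $4.39.
sweet potato only: max(318/39, 1507/545) = 8.154 servings → $4.48.
avocado + kale with both tight: 0.6565 servings and 3.602 servings → $4.23.
avocado + sweet potato with both targets exact would need a negative amount; discard.
kale + sweet potato with both tight: 3.239 servings and 0.9288 servings → $3.43.
So the least-cost plan costs $3.43.

$3.43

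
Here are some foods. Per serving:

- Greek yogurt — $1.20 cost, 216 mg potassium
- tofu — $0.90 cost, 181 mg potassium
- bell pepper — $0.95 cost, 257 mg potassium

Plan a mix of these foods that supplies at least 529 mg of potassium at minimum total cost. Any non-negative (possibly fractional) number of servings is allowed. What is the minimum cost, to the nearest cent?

$1.96

Cost per mg of potassium: bell pepper $0.0037, tofu $0.0050, Greek yogurt $0.0056.
With no serving limits, use only bell pepper: 529 mg / 257 mg = 2.058 servings × $0.95 = $1.96.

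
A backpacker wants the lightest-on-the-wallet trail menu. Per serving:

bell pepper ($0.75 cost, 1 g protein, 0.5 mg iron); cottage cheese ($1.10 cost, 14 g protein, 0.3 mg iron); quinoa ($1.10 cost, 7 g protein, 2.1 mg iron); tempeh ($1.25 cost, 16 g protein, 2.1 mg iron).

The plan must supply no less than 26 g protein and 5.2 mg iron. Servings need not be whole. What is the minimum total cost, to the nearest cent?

Minimising a linear cost over {protein ≥ 26, iron ≥ 5.2, servings ≥ 0} — the optimum is at a vertex, using one or two foods.
bell pepper only: max(26/1, 5.2/0.5) = 26 servings → $19.50.
cottage cheese only: max(26/14, 5.2/0.3) = 17.33 servings → $19.07.
quinoa only: max(26/7, 5.2/2.1) = 3.714 servings → $4.09.
tempeh only: max(26/16, 5.2/2.1) = 2.476 servings → $3.10.
bell pepper + cottage cheese with both tight: 9.701 servings and 1.164 servings → $8.56.
bell pepper + quinoa: the both-tight solution has a negative serving — not a feasible corner.
bell pepper + tempeh with both tight: 4.847 servings and 1.322 servings → $5.29.
cottage cheese + quinoa with both tight: 0.6667 servings and 2.381 servings → $3.35.
cottage cheese + tempeh: intersection lies outside the first quadrant.
quinoa + tempeh with both tight: 1.513 servings and 0.963 servings → $2.87.
Cheapest feasible corner: $2.87.

$2.87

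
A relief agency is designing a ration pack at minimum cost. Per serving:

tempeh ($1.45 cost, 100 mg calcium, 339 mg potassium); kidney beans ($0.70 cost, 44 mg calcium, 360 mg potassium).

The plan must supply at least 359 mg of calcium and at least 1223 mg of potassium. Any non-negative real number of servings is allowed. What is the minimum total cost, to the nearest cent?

An LP optimum is at a vertex; with two nutrient constraints at most two foods are used. Check each candidate.
tempeh only: max(359/100, 1223/339) = 3.608 servings → $5.23.
kidney beans only: max(359/44, 1223/360) = 8.159 servings → $5.71.
tempeh + kidney beans with both tight: 3.577 servings and 0.02841 servings → $5.21.
The minimum over all feasible corners is $5.21.

$5.21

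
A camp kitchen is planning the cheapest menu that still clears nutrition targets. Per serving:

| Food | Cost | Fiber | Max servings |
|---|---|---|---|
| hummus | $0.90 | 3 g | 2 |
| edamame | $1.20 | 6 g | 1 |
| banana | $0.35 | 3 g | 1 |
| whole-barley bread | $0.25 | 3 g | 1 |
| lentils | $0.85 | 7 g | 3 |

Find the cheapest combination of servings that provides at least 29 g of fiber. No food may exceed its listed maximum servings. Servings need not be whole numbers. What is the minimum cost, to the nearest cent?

Cost per g of fiber: whole-barley bread $0.0833, banana $0.1167, lentils $0.1214, edamame $0.2000, hummus $0.3000.
Take 1 serving of whole-barley bread: +3.0 g fiber for $0.25 (total $0.25, still need 26.0 g).
Take 1 serving of banana: +3.0 g fiber for $0.35 (total $0.60, still need 23.0 g).
Take 3 servings of lentils: +21.0 g fiber for $2.55 (total $3.15, still need 2.0 g).
Take 0.3333 servings of edamame: +2.0 g fiber for $0.40 (total $3.55, still need 0.0 g).
Greedy by cheapest-per-g is optimal for a single linear constraint, so the minimum cost is $3.55.

$3.55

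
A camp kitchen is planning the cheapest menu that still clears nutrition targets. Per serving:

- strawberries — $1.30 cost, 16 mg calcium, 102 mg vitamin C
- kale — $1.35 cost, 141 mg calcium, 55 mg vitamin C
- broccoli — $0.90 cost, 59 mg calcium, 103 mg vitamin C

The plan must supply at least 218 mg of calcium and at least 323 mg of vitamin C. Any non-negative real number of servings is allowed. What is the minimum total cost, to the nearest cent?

$3.08

strawberries only: max(218/16, 323/102) = 13.62 servings → $17.71.
kale only: max(218/141, 323/55) = 5.873 servings → $7.93.
broccoli only: max(218/59, 323/103) = 3.695 servings → $3.33.
strawberries + kale with both tight: 2.485 servings and 1.264 servings → $4.94.
strawberries + broccoli: the both-tight solution has a negative serving — not a feasible corner.
kale + broccoli with both tight: 0.3012 servings and 2.975 servings → $3.08.
So the least-cost plan costs $3.08.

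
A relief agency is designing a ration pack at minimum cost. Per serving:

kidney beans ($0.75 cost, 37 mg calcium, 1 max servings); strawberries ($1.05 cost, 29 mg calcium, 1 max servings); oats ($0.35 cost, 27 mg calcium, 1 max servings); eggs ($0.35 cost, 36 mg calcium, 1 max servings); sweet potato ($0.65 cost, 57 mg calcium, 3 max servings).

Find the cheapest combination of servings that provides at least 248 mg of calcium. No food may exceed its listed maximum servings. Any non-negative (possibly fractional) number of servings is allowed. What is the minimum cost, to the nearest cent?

$2.93

Cost per mg of calcium: eggs $0.0097, sweet potato $0.0114, oats $0.0130, kidney beans $0.0203, strawberries $0.0362.
Take 1 serving of eggs: +36.0 mg calcium for $0.35 (total $0.35, still need 212.0 mg).
Take 3 servings of sweet potato: +171.0 mg calcium for $1.95 (total $2.30, still need 41.0 mg).
Take 1 serving of oats: +27.0 mg calcium for $0.35 (total $2.65, still need 14.0 mg).
Take 0.3784 servings of kidney beans: +14.0 mg calcium for $0.28 (total $2.93, still need 0.0 mg).
Filling from the cheapest source first is optimal under one linear minimum: $2.93.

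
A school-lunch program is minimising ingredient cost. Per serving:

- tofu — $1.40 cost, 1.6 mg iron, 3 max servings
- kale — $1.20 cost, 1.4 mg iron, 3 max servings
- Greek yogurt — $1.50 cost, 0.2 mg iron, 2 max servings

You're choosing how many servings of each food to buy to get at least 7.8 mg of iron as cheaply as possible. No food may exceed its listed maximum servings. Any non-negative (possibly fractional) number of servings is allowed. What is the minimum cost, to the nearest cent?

$6.75

Cost per mg of iron: kale $0.8571, tofu $0.8750, Greek yogurt $7.5000.
Take 3 servings of kale: +4.2 mg iron for $3.60 (total $3.60, still need 3.6 mg).
Take 2.25 servings of tofu: +3.6 mg iron for $3.15 (total $6.75, still need 0.0 mg).
Filling from the cheapest source first is optimal under one linear minimum: $6.75.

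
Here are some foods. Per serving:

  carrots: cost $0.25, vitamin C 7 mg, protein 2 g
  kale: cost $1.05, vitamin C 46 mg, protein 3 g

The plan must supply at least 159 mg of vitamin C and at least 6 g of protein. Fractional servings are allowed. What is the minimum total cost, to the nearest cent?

This is a tiny linear program; its minimum lies at a vertex of the feasible set. List the vertices and price them.
carrots only: max(159/7, 6/2) = 22.71 servings → $5.68.
kale only: max(159/46, 6/3) = 3.457 servings → $3.63.
carrots + kale: the both-tight solution has a negative serving — not a feasible corner.
The minimum over all feasible corners is $3.63.

$3.63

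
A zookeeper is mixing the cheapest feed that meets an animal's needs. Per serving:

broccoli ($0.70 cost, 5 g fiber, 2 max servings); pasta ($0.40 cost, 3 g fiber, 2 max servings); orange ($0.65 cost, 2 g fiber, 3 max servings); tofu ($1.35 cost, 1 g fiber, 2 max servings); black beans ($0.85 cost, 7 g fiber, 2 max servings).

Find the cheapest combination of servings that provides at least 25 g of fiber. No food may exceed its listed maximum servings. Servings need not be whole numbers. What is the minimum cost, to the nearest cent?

$3.20

Cost per g of fiber: black beans $0.1214, pasta $0.1333, broccoli $0.1400, orange $0.3250, tofu $1.3500.
Take 2 servings of black beans: +14.0 g fiber for $1.70 (total $1.70, still need 11.0 g).
Take 2 servings of pasta: +6.0 g fiber for $0.80 (total $2.50, still need 5.0 g).
Take 1 serving of broccoli: +5.0 g fiber for $0.70 (total $3.20, still need 0.0 g).
Filling from the cheapest source first is optimal under one linear minimum: $3.20.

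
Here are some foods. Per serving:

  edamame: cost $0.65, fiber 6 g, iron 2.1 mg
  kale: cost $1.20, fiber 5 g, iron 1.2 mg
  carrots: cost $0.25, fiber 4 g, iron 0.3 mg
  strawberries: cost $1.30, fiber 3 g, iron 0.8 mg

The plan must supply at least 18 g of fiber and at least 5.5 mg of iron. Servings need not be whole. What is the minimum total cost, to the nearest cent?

edamame only: max(18/6, 5.5/2.1) = 3 servings → $1.95.
kale only: max(18/5, 5.5/1.2) = 4.583 servings → $5.50.
carrots only: max(18/4, 5.5/0.3) = 18.33 servings → $4.58.
strawberries only: max(18/3, 5.5/0.8) = 6.875 servings → $8.94.
edamame + kale with both tight: 1.788 servings and 1.455 servings → $2.91.
edamame + carrots with both tight: 2.515 servings and 0.7273 servings → $1.82.
edamame + strawberries with both tight: 1.4 servings and 3.2 servings → $5.07.
kale + carrots: intersection lies outside the first quadrant.
kale + strawberries: the both-tight solution has a negative serving — not a feasible corner.
carrots + strawberries with both targets exact would need a negative amount; discard.
So the least-cost plan costs $1.82.

$1.82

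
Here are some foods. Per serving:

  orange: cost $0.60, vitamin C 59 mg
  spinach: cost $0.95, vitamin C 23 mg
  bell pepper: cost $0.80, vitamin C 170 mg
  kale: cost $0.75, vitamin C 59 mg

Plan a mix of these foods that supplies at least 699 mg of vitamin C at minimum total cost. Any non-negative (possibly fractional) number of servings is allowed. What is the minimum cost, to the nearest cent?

Cost per mg of vitamin C: bell pepper $0.0047, orange $0.0102, kale $0.0127, spinach $0.0413.
With no serving limits, use only bell pepper: 699 mg / 170 mg = 4.112 servings × $0.80 = $3.29.

$3.29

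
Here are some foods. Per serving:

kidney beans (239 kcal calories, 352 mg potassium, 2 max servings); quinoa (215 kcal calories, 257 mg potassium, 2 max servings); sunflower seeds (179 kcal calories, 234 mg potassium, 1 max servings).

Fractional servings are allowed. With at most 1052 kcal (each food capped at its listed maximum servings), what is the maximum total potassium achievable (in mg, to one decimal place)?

1410.2 mg

Potassium per kcal: kidney beans 1.473, sunflower seeds 1.307, quinoa 1.195.
Take 2 servings of kidney beans: uses 478 kcal, +704.0 mg potassium (running total 704.0 mg).
Take 1 serving of sunflower seeds: uses 179 kcal, +234.0 mg potassium (running total 938.0 mg).
Take 1.837 servings of quinoa: uses 395 kcal, +472.2 mg potassium (running total 1410.2 mg).
Greedy by best ratio exhausts the calories allowance optimally: 1410.2 mg.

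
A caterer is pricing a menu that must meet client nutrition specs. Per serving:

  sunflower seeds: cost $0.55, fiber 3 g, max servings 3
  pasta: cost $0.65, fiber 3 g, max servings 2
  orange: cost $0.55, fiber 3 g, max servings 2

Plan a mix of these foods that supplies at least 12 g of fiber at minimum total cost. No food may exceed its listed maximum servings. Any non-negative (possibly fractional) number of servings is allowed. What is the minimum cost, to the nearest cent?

Cost per g of fiber: sunflower seeds $0.1833, orange $0.1833, pasta $0.2167.
Take 3 servings of sunflower seeds: +9.0 g fiber for $1.65 (total $1.65, still need 3.0 g).
Take 1 serving of orange: +3.0 g fiber for $0.55 (total $2.20, still need 0.0 g).
Filling from the cheapest source first is optimal under one linear minimum: $2.20.

$2.20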